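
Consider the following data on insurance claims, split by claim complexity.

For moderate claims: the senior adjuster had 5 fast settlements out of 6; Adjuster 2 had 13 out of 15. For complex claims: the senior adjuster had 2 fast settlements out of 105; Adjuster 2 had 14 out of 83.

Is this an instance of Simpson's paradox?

No

Moderate: the senior adjuster 5/6 = 83.3%, Adjuster 2 13/15 = 86.7% → Adjuster 2
Complex: the senior adjuster 2/105 = 1.9%, Adjuster 2 14/83 = 16.9% → Adjuster 2
Overall: the senior adjuster 7/111 = 6.3%, Adjuster 2 27/98 = 27.6% → Adjuster 2
Adjuster 2 wins overall and in every claim group — no reversal.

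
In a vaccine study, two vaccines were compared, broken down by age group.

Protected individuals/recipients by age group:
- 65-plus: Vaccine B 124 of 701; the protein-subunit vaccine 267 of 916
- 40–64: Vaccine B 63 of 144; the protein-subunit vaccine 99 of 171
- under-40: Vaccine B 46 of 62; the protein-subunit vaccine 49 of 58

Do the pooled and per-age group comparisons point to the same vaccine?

65-plus: Vaccine B 124/701 = 17.7%, the protein-subunit vaccine 267/916 = 29.1% → the protein-subunit vaccine
40–64: Vaccine B 63/144 = 43.8%, the protein-subunit vaccine 99/171 = 57.9% → the protein-subunit vaccine
Under-40: Vaccine B 46/62 = 74.2%, the protein-subunit vaccine 49/58 = 84.5% → the protein-subunit vaccine
Overall: Vaccine B 233/907 = 25.7%, the protein-subunit vaccine 415/1145 = 36.2% → the protein-subunit vaccine
The protein-subunit vaccine wins overall and in every age group — no reversal.

Yes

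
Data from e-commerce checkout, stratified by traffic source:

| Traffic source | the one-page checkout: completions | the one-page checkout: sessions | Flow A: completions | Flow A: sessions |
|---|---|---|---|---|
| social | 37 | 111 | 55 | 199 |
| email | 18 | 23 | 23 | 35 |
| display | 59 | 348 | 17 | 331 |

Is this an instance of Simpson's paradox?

No

Social: the one-page checkout 37/111 = 33.3%, Flow A 55/199 = 27.6% → the one-page checkout
Email: the one-page checkout 18/23 = 78.3%, Flow A 23/35 = 65.7% → the one-page checkout
Display: the one-page checkout 59/348 = 17.0%, Flow A 17/331 = 5.1% → the one-page checkout
Overall: the one-page checkout 114/482 = 23.7%, Flow A 95/565 = 16.8% → the one-page checkout
The one-page checkout wins overall and in every traffic group — no reversal.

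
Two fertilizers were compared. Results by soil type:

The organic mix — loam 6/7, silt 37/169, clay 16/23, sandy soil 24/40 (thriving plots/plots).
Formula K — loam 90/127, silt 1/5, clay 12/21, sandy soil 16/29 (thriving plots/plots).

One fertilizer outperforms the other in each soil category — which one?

Loam: the organic mix 6/7 = 85.7%, Formula K 90/127 = 70.9% → the organic mix
Silt: the organic mix 37/169 = 21.9%, Formula K 1/5 = 20.0% → the organic mix
Clay: the organic mix 16/23 = 69.6%, Formula K 12/21 = 57.1% → the organic mix
Sandy soil: the organic mix 24/40 = 60.0%, Formula K 16/29 = 55.2% → the organic mix
The organic mix has the higher rate in all 4 groups.

the organic mix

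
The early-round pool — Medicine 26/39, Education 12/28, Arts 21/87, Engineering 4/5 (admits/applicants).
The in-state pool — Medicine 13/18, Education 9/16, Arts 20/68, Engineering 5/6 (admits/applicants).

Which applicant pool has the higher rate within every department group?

the in-state pool

Medicine: the early-round pool 26/39 = 66.7%, the in-state pool 13/18 = 72.2% → the in-state pool
Education: the early-round pool 12/28 = 42.9%, the in-state pool 9/16 = 56.2% → the in-state pool
Arts: the early-round pool 21/87 = 24.1%, the in-state pool 20/68 = 29.4% → the in-state pool
Engineering: the early-round pool 4/5 = 80.0%, the in-state pool 5/6 = 83.3% → the in-state pool
The in-state pool has the higher rate in all 4 groups.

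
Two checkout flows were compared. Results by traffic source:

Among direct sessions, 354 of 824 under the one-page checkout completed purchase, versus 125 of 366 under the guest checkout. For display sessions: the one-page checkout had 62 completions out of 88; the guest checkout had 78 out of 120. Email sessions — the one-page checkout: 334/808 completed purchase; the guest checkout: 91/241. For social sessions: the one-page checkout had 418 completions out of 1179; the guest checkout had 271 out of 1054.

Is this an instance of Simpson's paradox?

Direct: the one-page checkout 354/824 = 43.0%, the guest checkout 125/366 = 34.2% → the one-page checkout
Display: the one-page checkout 62/88 = 70.5%, the guest checkout 78/120 = 65.0% → the one-page checkout
Email: the one-page checkout 334/808 = 41.3%, the guest checkout 91/241 = 37.8% → the one-page checkout
Social: the one-page checkout 418/1179 = 35.5%, the guest checkout 271/1054 = 25.7% → the one-page checkout
Overall: the one-page checkout 1168/2899 = 40.3%, the guest checkout 565/1781 = 31.7% → the one-page checkout
The one-page checkout wins overall and in every traffic group — no reversal.

No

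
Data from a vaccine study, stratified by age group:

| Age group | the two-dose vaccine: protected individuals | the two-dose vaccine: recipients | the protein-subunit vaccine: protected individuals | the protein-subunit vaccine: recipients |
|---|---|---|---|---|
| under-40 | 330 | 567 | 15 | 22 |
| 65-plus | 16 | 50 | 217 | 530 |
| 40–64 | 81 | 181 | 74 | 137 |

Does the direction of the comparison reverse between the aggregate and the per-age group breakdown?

Yes

Under-40: the two-dose vaccine 330/567 = 58.2%, the protein-subunit vaccine 15/22 = 68.2% → the protein-subunit vaccine
65-plus: the two-dose vaccine 16/50 = 32.0%, the protein-subunit vaccine 217/530 = 40.9% → the protein-subunit vaccine
40–64: the two-dose vaccine 81/181 = 44.8%, the protein-subunit vaccine 74/137 = 54.0% → the protein-subunit vaccine
Overall: the two-dose vaccine 427/798 = 53.5%, the protein-subunit vaccine 306/689 = 44.4% → the two-dose vaccine
The protein-subunit vaccine wins each age group but the two-dose vaccine wins overall — the comparison reverses. The protein-subunit vaccine's recipients skew toward 65-plus, which has a lower base rate.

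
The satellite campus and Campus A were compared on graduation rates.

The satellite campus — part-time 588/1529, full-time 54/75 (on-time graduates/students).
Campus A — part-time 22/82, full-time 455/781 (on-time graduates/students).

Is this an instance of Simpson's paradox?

Part-time: the satellite campus 588/1529 = 38.5%, Campus A 22/82 = 26.8% → the satellite campus
Full-time: the satellite campus 54/75 = 72.0%, Campus A 455/781 = 58.3% → the satellite campus
Overall: the satellite campus 642/1604 = 40.0%, Campus A 477/863 = 55.3% → Campus A
The satellite campus wins each enrollment group but Campus A wins overall — the comparison reverses. The satellite campus's students skew toward part-time, which has a lower base rate.

Yes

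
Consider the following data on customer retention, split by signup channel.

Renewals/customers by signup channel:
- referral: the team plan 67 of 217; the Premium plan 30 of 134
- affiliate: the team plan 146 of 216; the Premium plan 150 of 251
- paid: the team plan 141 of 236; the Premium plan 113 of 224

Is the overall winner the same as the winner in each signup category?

Yes

Referral: the team plan 67/217 = 30.9%, the Premium plan 30/134 = 22.4% → the team plan
Affiliate: the team plan 146/216 = 67.6%, the Premium plan 150/251 = 59.8% → the team plan
Paid: the team plan 141/236 = 59.7%, the Premium plan 113/224 = 50.4% → the team plan
Overall: the team plan 354/669 = 52.9%, the Premium plan 293/609 = 48.1% → the team plan
The team plan wins overall and in every signup group — no reversal.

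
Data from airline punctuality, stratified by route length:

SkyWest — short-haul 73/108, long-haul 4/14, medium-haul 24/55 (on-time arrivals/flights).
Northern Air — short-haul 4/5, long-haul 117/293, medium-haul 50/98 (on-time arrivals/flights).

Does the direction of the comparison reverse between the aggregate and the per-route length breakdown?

Short-haul: SkyWest 73/108 = 67.6%, Northern Air 4/5 = 80.0% → Northern Air
Long-haul: SkyWest 4/14 = 28.6%, Northern Air 117/293 = 39.9% → Northern Air
Medium-haul: SkyWest 24/55 = 43.6%, Northern Air 50/98 = 51.0% → Northern Air
Overall: SkyWest 101/177 = 57.1%, Northern Air 171/396 = 43.2% → SkyWest
Northern Air wins each route group but SkyWest wins overall — the comparison reverses. Northern Air's flights skew toward long-haul, which has a lower base rate.

Yes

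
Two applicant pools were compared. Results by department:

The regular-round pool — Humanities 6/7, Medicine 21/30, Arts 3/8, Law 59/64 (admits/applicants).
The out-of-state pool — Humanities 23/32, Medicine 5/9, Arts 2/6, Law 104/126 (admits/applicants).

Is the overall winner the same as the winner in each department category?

Yes

Humanities: the regular-round pool 6/7 = 85.7%, the out-of-state pool 23/32 = 71.9% → the regular-round pool
Medicine: the regular-round pool 21/30 = 70.0%, the out-of-state pool 5/9 = 55.6% → the regular-round pool
Arts: the regular-round pool 3/8 = 37.5%, the out-of-state pool 2/6 = 33.3% → the regular-round pool
Law: the regular-round pool 59/64 = 92.2%, the out-of-state pool 104/126 = 82.5% → the regular-round pool
Overall: the regular-round pool 89/109 = 81.7%, the out-of-state pool 134/173 = 77.5% → the regular-round pool
The regular-round pool wins overall and in every department group — no reversal.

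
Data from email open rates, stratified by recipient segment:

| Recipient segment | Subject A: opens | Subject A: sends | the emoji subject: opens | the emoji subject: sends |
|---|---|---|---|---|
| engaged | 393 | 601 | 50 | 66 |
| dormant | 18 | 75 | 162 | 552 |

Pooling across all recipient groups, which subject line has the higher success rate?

Engaged: Subject A 393/601 = 65.4%, the emoji subject 50/66 = 75.8% → the emoji subject
Dormant: Subject A 18/75 = 24.0%, the emoji subject 162/552 = 29.3% → the emoji subject
Overall: Subject A 411/676 = 60.8%, the emoji subject 212/618 = 34.3% → Subject A
(The emoji subject wins every recipient group but Subject A wins overall — the emoji subject's sends skew toward the low-rate dormant group.)

Subject A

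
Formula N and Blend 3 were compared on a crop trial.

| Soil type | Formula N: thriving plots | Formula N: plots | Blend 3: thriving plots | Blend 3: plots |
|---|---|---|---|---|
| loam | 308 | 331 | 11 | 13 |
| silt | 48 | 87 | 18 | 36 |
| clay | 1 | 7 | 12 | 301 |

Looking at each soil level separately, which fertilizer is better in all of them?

Formula N

Loam: Formula N 308/331 = 93.1%, Blend 3 11/13 = 84.6% → Formula N
Silt: Formula N 48/87 = 55.2%, Blend 3 18/36 = 50.0% → Formula N
Clay: Formula N 1/7 = 14.3%, Blend 3 12/301 = 4.0% → Formula N
Formula N has the higher rate in all 3 groups.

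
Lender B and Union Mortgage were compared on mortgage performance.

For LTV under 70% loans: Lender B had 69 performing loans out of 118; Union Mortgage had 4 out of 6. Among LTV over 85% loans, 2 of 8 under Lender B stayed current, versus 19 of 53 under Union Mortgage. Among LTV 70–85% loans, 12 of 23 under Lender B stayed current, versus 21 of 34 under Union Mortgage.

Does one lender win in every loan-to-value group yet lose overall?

LTV under 70%: Lender B 69/118 = 58.5%, Union Mortgage 4/6 = 66.7% → Union Mortgage
LTV over 85%: Lender B 2/8 = 25.0%, Union Mortgage 19/53 = 35.8% → Union Mortgage
LTV 70–85%: Lender B 12/23 = 52.2%, Union Mortgage 21/34 = 61.8% → Union Mortgage
Overall: Lender B 83/149 = 55.7%, Union Mortgage 44/93 = 47.3% → Lender B
Union Mortgage wins each loan-to-value group but Lender B wins overall — the comparison reverses. Union Mortgage's loans skew toward LTV over 85%, which has a lower base rate.

Yes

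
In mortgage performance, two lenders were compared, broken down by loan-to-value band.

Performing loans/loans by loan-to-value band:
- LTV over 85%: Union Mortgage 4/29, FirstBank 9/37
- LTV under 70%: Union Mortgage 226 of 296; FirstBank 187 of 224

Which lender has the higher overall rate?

FirstBank

LTV over 85%: Union Mortgage 4/29 = 13.8%, FirstBank 9/37 = 24.3% → FirstBank
LTV under 70%: Union Mortgage 226/296 = 76.4%, FirstBank 187/224 = 83.5% → FirstBank
Overall: Union Mortgage 230/325 = 70.8%, FirstBank 196/261 = 75.1% → FirstBank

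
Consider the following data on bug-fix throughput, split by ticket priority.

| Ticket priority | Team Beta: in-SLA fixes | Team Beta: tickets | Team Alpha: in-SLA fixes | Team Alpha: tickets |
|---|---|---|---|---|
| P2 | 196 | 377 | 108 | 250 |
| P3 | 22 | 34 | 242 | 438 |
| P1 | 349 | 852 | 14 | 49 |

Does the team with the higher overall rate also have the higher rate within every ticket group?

No

P2: Team Beta 196/377 = 52.0%, Team Alpha 108/250 = 43.2% → Team Beta
P3: Team Beta 22/34 = 64.7%, Team Alpha 242/438 = 55.3% → Team Beta
P1: Team Beta 349/852 = 41.0%, Team Alpha 14/49 = 28.6% → Team Beta
Overall: Team Beta 567/1263 = 44.9%, Team Alpha 364/737 = 49.4% → Team Alpha
Team Beta wins each ticket group but Team Alpha wins overall — the comparison reverses. Team Beta's tickets skew toward P1, which has a lower base rate.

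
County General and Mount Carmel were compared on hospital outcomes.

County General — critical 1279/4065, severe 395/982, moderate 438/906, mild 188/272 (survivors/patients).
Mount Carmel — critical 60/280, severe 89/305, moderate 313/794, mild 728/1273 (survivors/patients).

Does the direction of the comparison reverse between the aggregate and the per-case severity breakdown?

Critical: County General 1279/4065 = 31.5%, Mount Carmel 60/280 = 21.4% → County General
Severe: County General 395/982 = 40.2%, Mount Carmel 89/305 = 29.2% → County General
Moderate: County General 438/906 = 48.3%, Mount Carmel 313/794 = 39.4% → County General
Mild: County General 188/272 = 69.1%, Mount Carmel 728/1273 = 57.2% → County General
Overall: County General 2300/6225 = 36.9%, Mount Carmel 1190/2652 = 44.9% → Mount Carmel
County General wins each case group but Mount Carmel wins overall — the comparison reverses. County General's patients skew toward critical, which has a lower base rate.

Yes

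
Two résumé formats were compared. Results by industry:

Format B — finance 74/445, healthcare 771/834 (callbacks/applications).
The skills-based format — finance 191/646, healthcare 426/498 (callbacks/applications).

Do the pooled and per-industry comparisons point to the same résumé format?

No

Finance: Format B 74/445 = 16.6%, the skills-based format 191/646 = 29.6% → the skills-based format
Healthcare: Format B 771/834 = 92.4%, the skills-based format 426/498 = 85.5% → Format B
Overall: Format B 845/1279 = 66.1%, the skills-based format 617/1144 = 53.9% → Format B
Neither sweeps: Format B wins 1 of 2 groups, the skills-based format wins 1. Format B wins overall but not every group — no Simpson reversal.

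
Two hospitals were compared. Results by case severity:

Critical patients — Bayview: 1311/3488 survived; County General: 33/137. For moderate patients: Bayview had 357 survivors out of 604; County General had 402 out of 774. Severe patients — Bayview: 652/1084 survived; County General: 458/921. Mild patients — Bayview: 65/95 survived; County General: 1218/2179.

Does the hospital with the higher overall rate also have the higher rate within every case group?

Critical: Bayview 1311/3488 = 37.6%, County General 33/137 = 24.1% → Bayview
Moderate: Bayview 357/604 = 59.1%, County General 402/774 = 51.9% → Bayview
Severe: Bayview 652/1084 = 60.1%, County General 458/921 = 49.7% → Bayview
Mild: Bayview 65/95 = 68.4%, County General 1218/2179 = 55.9% → Bayview
Overall: Bayview 2385/5271 = 45.2%, County General 2111/4011 = 52.6% → County General
Bayview wins each case group but County General wins overall — the comparison reverses. Bayview's patients skew toward critical, which has a lower base rate.

No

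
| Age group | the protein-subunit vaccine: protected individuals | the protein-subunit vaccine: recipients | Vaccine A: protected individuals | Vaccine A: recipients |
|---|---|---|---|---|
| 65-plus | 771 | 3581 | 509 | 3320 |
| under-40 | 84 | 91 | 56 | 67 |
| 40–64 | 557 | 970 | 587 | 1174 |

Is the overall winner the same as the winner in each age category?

65-plus: the protein-subunit vaccine 771/3581 = 21.5%, Vaccine A 509/3320 = 15.3% → the protein-subunit vaccine
Under-40: the protein-subunit vaccine 84/91 = 92.3%, Vaccine A 56/67 = 83.6% → the protein-subunit vaccine
40–64: the protein-subunit vaccine 557/970 = 57.4%, Vaccine A 587/1174 = 50.0% → the protein-subunit vaccine
Overall: the protein-subunit vaccine 1412/4642 = 30.4%, Vaccine A 1152/4561 = 25.3% → the protein-subunit vaccine
The protein-subunit vaccine wins overall and in every age group — no reversal.

Yes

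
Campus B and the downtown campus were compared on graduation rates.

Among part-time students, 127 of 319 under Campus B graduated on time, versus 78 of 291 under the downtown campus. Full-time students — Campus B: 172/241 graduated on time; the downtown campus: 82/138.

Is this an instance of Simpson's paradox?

Part-time: Campus B 127/319 = 39.8%, the downtown campus 78/291 = 26.8% → Campus B
Full-time: Campus B 172/241 = 71.4%, the downtown campus 82/138 = 59.4% → Campus B
Overall: Campus B 299/560 = 53.4%, the downtown campus 160/429 = 37.3% → Campus B
Campus B wins overall and in every enrollment group — no reversal.

No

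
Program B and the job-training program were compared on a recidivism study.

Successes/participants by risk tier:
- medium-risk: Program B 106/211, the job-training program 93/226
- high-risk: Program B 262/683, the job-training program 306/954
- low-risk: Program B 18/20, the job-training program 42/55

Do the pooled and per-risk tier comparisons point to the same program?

Medium-risk: Program B 106/211 = 50.2%, the job-training program 93/226 = 41.2% → Program B
High-risk: Program B 262/683 = 38.4%, the job-training program 306/954 = 32.1% → Program B
Low-risk: Program B 18/20 = 90.0%, the job-training program 42/55 = 76.4% → Program B
Overall: Program B 386/914 = 42.2%, the job-training program 441/1235 = 35.7% → Program B
Program B wins overall and in every risk group — no reversal.

Yes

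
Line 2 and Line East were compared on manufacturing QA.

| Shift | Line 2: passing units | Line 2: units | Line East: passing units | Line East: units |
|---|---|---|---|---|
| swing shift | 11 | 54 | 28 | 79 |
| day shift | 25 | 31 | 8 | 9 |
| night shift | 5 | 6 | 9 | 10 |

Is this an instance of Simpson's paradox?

No

Swing shift: Line 2 11/54 = 20.4%, Line East 28/79 = 35.4% → Line East
Day shift: Line 2 25/31 = 80.6%, Line East 8/9 = 88.9% → Line East
Night shift: Line 2 5/6 = 83.3%, Line East 9/10 = 90.0% → Line East
Overall: Line 2 41/91 = 45.1%, Line East 45/98 = 45.9% → Line East
Line East wins overall and in every shift group — no reversal.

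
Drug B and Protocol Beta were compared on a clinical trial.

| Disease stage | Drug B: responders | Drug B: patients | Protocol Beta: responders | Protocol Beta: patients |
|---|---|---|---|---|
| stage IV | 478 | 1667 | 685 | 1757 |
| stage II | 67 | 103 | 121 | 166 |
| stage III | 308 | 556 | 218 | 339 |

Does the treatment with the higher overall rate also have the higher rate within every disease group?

Stage IV: Drug B 478/1667 = 28.7%, Protocol Beta 685/1757 = 39.0% → Protocol Beta
Stage II: Drug B 67/103 = 65.0%, Protocol Beta 121/166 = 72.9% → Protocol Beta
Stage III: Drug B 308/556 = 55.4%, Protocol Beta 218/339 = 64.3% → Protocol Beta
Overall: Drug B 853/2326 = 36.7%, Protocol Beta 1024/2262 = 45.3% → Protocol Beta
Protocol Beta wins overall and in every disease group — no reversal.

Yes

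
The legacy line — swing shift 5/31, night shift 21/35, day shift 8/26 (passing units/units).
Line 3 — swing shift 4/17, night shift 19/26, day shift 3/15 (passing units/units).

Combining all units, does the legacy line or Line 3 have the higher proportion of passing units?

Swing shift: the legacy line 5/31 = 16.1%, Line 3 4/17 = 23.5% → Line 3
Night shift: the legacy line 21/35 = 60.0%, Line 3 19/26 = 73.1% → Line 3
Day shift: the legacy line 8/26 = 30.8%, Line 3 3/15 = 20.0% → the legacy line
Overall: the legacy line 34/92 = 37.0%, Line 3 26/58 = 44.8% → Line 3
(Neither sweeps every shift group, but Line 3 has the higher pooled rate.)

Line 3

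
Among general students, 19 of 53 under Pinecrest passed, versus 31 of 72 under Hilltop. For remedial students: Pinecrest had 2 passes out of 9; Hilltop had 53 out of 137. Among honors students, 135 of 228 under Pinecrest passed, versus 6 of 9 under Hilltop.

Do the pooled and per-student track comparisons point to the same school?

No

General: Pinecrest 19/53 = 35.8%, Hilltop 31/72 = 43.1% → Hilltop
Remedial: Pinecrest 2/9 = 22.2%, Hilltop 53/137 = 38.7% → Hilltop
Honors: Pinecrest 135/228 = 59.2%, Hilltop 6/9 = 66.7% → Hilltop
Overall: Pinecrest 156/290 = 53.8%, Hilltop 90/218 = 41.3% → Pinecrest
Hilltop wins each student group but Pinecrest wins overall — the comparison reverses. Hilltop's students skew toward remedial, which has a lower base rate.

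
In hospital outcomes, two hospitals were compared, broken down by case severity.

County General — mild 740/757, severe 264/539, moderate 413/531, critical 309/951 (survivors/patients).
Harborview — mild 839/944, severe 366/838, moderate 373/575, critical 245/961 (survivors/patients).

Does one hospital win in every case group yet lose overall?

No

Mild: County General 740/757 = 97.8%, Harborview 839/944 = 88.9% → County General
Severe: County General 264/539 = 49.0%, Harborview 366/838 = 43.7% → County General
Moderate: County General 413/531 = 77.8%, Harborview 373/575 = 64.9% → County General
Critical: County General 309/951 = 32.5%, Harborview 245/961 = 25.5% → County General
Overall: County General 1726/2778 = 62.1%, Harborview 1823/3318 = 54.9% → County General
County General wins overall and in every case group — no reversal.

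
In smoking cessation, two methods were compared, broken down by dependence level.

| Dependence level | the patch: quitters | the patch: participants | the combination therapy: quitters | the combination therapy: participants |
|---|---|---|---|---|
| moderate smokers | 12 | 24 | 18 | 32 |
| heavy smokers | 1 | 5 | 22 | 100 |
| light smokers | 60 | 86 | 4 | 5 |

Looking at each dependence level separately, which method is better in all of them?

the combination therapy

Moderate smokers: the patch 12/24 = 50.0%, the combination therapy 18/32 = 56.2% → the combination therapy
Heavy smokers: the patch 1/5 = 20.0%, the combination therapy 22/100 = 22.0% → the combination therapy
Light smokers: the patch 60/86 = 69.8%, the combination therapy 4/5 = 80.0% → the combination therapy
The combination therapy has the higher rate in all 3 groups.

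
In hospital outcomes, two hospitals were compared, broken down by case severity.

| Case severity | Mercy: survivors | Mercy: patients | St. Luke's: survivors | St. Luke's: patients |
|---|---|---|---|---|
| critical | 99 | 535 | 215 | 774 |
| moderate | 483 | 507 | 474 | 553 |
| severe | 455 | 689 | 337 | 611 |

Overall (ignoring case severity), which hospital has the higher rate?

Critical: Mercy 99/535 = 18.5%, St. Luke's 215/774 = 27.8% → St. Luke's
Moderate: Mercy 483/507 = 95.3%, St. Luke's 474/553 = 85.7% → Mercy
Severe: Mercy 455/689 = 66.0%, St. Luke's 337/611 = 55.2% → Mercy
Overall: Mercy 1037/1731 = 59.9%, St. Luke's 1026/1938 = 52.9% → Mercy
(Neither sweeps every case group, but Mercy has the higher pooled rate.)

Mercy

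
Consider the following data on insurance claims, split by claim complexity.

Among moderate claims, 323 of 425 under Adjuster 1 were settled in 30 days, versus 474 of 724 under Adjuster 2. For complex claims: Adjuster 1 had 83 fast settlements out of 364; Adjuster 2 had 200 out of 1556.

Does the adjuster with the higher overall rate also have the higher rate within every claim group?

Yes

Moderate: Adjuster 1 323/425 = 76.0%, Adjuster 2 474/724 = 65.5% → Adjuster 1
Complex: Adjuster 1 83/364 = 22.8%, Adjuster 2 200/1556 = 12.9% → Adjuster 1
Overall: Adjuster 1 406/789 = 51.5%, Adjuster 2 674/2280 = 29.6% → Adjuster 1
Adjuster 1 wins overall and in every claim group — no reversal.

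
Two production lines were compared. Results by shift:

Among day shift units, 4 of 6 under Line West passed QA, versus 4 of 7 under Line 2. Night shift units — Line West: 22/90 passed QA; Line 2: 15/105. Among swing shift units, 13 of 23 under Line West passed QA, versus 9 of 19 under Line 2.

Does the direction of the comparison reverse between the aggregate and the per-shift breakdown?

No

Day shift: Line West 4/6 = 66.7%, Line 2 4/7 = 57.1% → Line West
Night shift: Line West 22/90 = 24.4%, Line 2 15/105 = 14.3% → Line West
Swing shift: Line West 13/23 = 56.5%, Line 2 9/19 = 47.4% → Line West
Overall: Line West 39/119 = 32.8%, Line 2 28/131 = 21.4% → Line West
Line West wins overall and in every shift group — no reversal.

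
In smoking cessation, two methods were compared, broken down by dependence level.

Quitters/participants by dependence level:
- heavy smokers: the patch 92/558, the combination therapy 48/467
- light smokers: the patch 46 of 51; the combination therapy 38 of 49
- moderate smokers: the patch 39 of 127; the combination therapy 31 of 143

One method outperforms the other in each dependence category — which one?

Heavy smokers: the patch 92/558 = 16.5%, the combination therapy 48/467 = 10.3% → the patch
Light smokers: the patch 46/51 = 90.2%, the combination therapy 38/49 = 77.6% → the patch
Moderate smokers: the patch 39/127 = 30.7%, the combination therapy 31/143 = 21.7% → the patch
The patch has the higher rate in all 3 groups.

the patch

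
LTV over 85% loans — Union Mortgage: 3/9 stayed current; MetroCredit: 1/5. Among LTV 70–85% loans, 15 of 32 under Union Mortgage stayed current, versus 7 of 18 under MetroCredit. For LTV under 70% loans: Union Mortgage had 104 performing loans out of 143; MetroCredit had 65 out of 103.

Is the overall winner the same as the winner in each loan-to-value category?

LTV over 85%: Union Mortgage 3/9 = 33.3%, MetroCredit 1/5 = 20.0% → Union Mortgage
LTV 70–85%: Union Mortgage 15/32 = 46.9%, MetroCredit 7/18 = 38.9% → Union Mortgage
LTV under 70%: Union Mortgage 104/143 = 72.7%, MetroCredit 65/103 = 63.1% → Union Mortgage
Overall: Union Mortgage 122/184 = 66.3%, MetroCredit 73/126 = 57.9% → Union Mortgage
Union Mortgage wins overall and in every loan-to-value group — no reversal.

Yes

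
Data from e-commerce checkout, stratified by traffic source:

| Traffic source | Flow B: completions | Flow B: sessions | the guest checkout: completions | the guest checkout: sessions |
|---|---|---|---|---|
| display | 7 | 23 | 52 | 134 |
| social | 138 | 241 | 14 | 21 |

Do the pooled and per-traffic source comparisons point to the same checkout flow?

No

Display: Flow B 7/23 = 30.4%, the guest checkout 52/134 = 38.8% → the guest checkout
Social: Flow B 138/241 = 57.3%, the guest checkout 14/21 = 66.7% → the guest checkout
Overall: Flow B 145/264 = 54.9%, the guest checkout 66/155 = 42.6% → Flow B
The guest checkout wins each traffic group but Flow B wins overall — the comparison reverses. The guest checkout's sessions skew toward display, which has a lower base rate.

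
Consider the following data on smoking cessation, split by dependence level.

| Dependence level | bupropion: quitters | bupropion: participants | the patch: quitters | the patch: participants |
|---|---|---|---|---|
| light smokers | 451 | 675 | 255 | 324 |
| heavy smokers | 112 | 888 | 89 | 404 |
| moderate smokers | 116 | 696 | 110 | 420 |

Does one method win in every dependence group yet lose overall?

No

Light smokers: bupropion 451/675 = 66.8%, the patch 255/324 = 78.7% → the patch
Heavy smokers: bupropion 112/888 = 12.6%, the patch 89/404 = 22.0% → the patch
Moderate smokers: bupropion 116/696 = 16.7%, the patch 110/420 = 26.2% → the patch
Overall: bupropion 679/2259 = 30.1%, the patch 454/1148 = 39.5% → the patch
The patch wins overall and in every dependence group — no reversal.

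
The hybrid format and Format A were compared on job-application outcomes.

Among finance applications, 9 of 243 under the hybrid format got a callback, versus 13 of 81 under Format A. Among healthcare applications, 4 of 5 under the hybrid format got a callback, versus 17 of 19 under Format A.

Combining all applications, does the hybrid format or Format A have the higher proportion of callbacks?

Format A

Finance: the hybrid format 9/243 = 3.7%, Format A 13/81 = 16.0% → Format A
Healthcare: the hybrid format 4/5 = 80.0%, Format A 17/19 = 89.5% → Format A
Overall: the hybrid format 13/248 = 5.2%, Format A 30/100 = 30.0% → Format A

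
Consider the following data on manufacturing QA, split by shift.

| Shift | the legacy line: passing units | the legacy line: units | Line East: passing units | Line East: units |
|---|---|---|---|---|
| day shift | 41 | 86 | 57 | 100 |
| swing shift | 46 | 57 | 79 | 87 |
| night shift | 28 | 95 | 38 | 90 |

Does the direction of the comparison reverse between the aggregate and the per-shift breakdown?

Day shift: the legacy line 41/86 = 47.7%, Line East 57/100 = 57.0% → Line East
Swing shift: the legacy line 46/57 = 80.7%, Line East 79/87 = 90.8% → Line East
Night shift: the legacy line 28/95 = 29.5%, Line East 38/90 = 42.2% → Line East
Overall: the legacy line 115/238 = 48.3%, Line East 174/277 = 62.8% → Line East
Line East wins overall and in every shift group — no reversal.

No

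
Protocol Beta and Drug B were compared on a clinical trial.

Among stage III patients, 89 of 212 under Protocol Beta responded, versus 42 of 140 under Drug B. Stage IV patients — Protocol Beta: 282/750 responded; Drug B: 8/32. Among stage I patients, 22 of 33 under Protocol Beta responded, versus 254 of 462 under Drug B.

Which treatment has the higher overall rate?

Stage III: Protocol Beta 89/212 = 42.0%, Drug B 42/140 = 30.0% → Protocol Beta
Stage IV: Protocol Beta 282/750 = 37.6%, Drug B 8/32 = 25.0% → Protocol Beta
Stage I: Protocol Beta 22/33 = 66.7%, Drug B 254/462 = 55.0% → Protocol Beta
Overall: Protocol Beta 393/995 = 39.5%, Drug B 304/634 = 47.9% → Drug B
(Protocol Beta wins every disease group but Drug B wins overall — Protocol Beta's patients skew toward the low-rate stage IV group.)

Drug B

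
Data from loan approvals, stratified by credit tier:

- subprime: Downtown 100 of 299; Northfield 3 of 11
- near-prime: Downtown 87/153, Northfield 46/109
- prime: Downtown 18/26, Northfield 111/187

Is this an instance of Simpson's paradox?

Yes

Subprime: Downtown 100/299 = 33.4%, Northfield 3/11 = 27.3% → Downtown
Near-prime: Downtown 87/153 = 56.9%, Northfield 46/109 = 42.2% → Downtown
Prime: Downtown 18/26 = 69.2%, Northfield 111/187 = 59.4% → Downtown
Overall: Downtown 205/478 = 42.9%, Northfield 160/307 = 52.1% → Northfield
Downtown wins each credit group but Northfield wins overall — the comparison reverses. Downtown's applications skew toward subprime, which has a lower base rate.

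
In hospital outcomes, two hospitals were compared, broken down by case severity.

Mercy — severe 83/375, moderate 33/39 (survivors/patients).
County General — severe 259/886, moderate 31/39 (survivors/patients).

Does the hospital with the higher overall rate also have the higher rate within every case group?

Severe: Mercy 83/375 = 22.1%, County General 259/886 = 29.2% → County General
Moderate: Mercy 33/39 = 84.6%, County General 31/39 = 79.5% → Mercy
Overall: Mercy 116/414 = 28.0%, County General 290/925 = 31.4% → County General
Neither sweeps: Mercy wins 1 of 2 groups, County General wins 1. County General wins overall but not every group — no Simpson reversal.

No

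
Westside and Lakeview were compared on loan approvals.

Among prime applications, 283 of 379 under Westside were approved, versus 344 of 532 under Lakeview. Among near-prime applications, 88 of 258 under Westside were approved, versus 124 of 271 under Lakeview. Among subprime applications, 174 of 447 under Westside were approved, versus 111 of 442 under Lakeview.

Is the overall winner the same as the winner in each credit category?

Prime: Westside 283/379 = 74.7%, Lakeview 344/532 = 64.7% → Westside
Near-prime: Westside 88/258 = 34.1%, Lakeview 124/271 = 45.8% → Lakeview
Subprime: Westside 174/447 = 38.9%, Lakeview 111/442 = 25.1% → Westside
Overall: Westside 545/1084 = 50.3%, Lakeview 579/1245 = 46.5% → Westside
Neither sweeps: Westside wins 2 of 3 groups, Lakeview wins 1. Westside wins overall but not every group — no Simpson reversal.

No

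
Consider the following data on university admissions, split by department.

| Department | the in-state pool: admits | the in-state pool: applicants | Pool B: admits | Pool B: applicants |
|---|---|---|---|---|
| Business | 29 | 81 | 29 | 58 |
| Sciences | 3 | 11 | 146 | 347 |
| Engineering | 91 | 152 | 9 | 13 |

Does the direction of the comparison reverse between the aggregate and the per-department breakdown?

Yes

Business: the in-state pool 29/81 = 35.8%, Pool B 29/58 = 50.0% → Pool B
Sciences: the in-state pool 3/11 = 27.3%, Pool B 146/347 = 42.1% → Pool B
Engineering: the in-state pool 91/152 = 59.9%, Pool B 9/13 = 69.2% → Pool B
Overall: the in-state pool 123/244 = 50.4%, Pool B 184/418 = 44.0% → the in-state pool
Pool B wins each department group but the in-state pool wins overall — the comparison reverses. Pool B's applicants skew toward Sciences, which has a lower base rate.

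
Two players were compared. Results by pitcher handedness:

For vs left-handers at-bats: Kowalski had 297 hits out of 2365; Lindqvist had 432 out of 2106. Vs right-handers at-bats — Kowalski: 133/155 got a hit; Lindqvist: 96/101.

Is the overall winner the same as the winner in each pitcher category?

Vs left-handers: Kowalski 297/2365 = 12.6%, Lindqvist 432/2106 = 20.5% → Lindqvist
Vs right-handers: Kowalski 133/155 = 85.8%, Lindqvist 96/101 = 95.0% → Lindqvist
Overall: Kowalski 430/2520 = 17.1%, Lindqvist 528/2207 = 23.9% → Lindqvist
Lindqvist wins overall and in every pitcher group — no reversal.

Yes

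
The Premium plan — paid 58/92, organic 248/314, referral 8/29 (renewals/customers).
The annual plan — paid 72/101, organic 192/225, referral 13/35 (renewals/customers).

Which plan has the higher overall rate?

the annual plan

Paid: the Premium plan 58/92 = 63.0%, the annual plan 72/101 = 71.3% → the annual plan
Organic: the Premium plan 248/314 = 79.0%, the annual plan 192/225 = 85.3% → the annual plan
Referral: the Premium plan 8/29 = 27.6%, the annual plan 13/35 = 37.1% → the annual plan
Overall: the Premium plan 314/435 = 72.2%, the annual plan 277/361 = 76.7% → the annual plan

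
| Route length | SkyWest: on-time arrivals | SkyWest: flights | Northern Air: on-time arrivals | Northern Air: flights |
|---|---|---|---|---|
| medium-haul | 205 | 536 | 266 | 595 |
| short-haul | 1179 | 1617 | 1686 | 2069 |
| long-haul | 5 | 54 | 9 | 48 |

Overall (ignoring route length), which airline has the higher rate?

Medium-haul: SkyWest 205/536 = 38.2%, Northern Air 266/595 = 44.7% → Northern Air
Short-haul: SkyWest 1179/1617 = 72.9%, Northern Air 1686/2069 = 81.5% → Northern Air
Long-haul: SkyWest 5/54 = 9.3%, Northern Air 9/48 = 18.8% → Northern Air
Overall: SkyWest 1389/2207 = 62.9%, Northern Air 1961/2712 = 72.3% → Northern Air

Northern Air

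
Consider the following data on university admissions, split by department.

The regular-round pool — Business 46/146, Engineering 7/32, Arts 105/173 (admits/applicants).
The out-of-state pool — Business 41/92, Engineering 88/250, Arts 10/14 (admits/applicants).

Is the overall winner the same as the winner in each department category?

No

Business: the regular-round pool 46/146 = 31.5%, the out-of-state pool 41/92 = 44.6% → the out-of-state pool
Engineering: the regular-round pool 7/32 = 21.9%, the out-of-state pool 88/250 = 35.2% → the out-of-state pool
Arts: the regular-round pool 105/173 = 60.7%, the out-of-state pool 10/14 = 71.4% → the out-of-state pool
Overall: the regular-round pool 158/351 = 45.0%, the out-of-state pool 139/356 = 39.0% → the regular-round pool
The out-of-state pool wins each department group but the regular-round pool wins overall — the comparison reverses. The out-of-state pool's applicants skew toward Engineering, which has a lower base rate.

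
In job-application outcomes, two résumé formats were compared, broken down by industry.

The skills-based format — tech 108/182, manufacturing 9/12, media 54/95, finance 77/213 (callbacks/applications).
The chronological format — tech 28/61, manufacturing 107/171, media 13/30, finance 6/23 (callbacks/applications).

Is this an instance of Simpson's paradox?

Tech: the skills-based format 108/182 = 59.3%, the chronological format 28/61 = 45.9% → the skills-based format
Manufacturing: the skills-based format 9/12 = 75.0%, the chronological format 107/171 = 62.6% → the skills-based format
Media: the skills-based format 54/95 = 56.8%, the chronological format 13/30 = 43.3% → the skills-based format
Finance: the skills-based format 77/213 = 36.2%, the chronological format 6/23 = 26.1% → the skills-based format
Overall: the skills-based format 248/502 = 49.4%, the chronological format 154/285 = 54.0% → the chronological format
The skills-based format wins each industry group but the chronological format wins overall — the comparison reverses. The skills-based format's applications skew toward finance, which has a lower base rate.

Yes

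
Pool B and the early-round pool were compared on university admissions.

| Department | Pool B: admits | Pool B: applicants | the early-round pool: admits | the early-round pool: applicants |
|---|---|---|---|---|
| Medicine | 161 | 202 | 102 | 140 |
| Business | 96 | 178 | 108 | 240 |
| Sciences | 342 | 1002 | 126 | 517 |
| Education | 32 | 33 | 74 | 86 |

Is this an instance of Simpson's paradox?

No

Medicine: Pool B 161/202 = 79.7%, the early-round pool 102/140 = 72.9% → Pool B
Business: Pool B 96/178 = 53.9%, the early-round pool 108/240 = 45.0% → Pool B
Sciences: Pool B 342/1002 = 34.1%, the early-round pool 126/517 = 24.4% → Pool B
Education: Pool B 32/33 = 97.0%, the early-round pool 74/86 = 86.0% → Pool B
Overall: Pool B 631/1415 = 44.6%, the early-round pool 410/983 = 41.7% → Pool B
Pool B wins overall and in every department group — no reversal.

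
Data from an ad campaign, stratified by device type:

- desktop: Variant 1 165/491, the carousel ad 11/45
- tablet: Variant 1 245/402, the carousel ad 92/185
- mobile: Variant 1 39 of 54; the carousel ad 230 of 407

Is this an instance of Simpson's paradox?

Desktop: Variant 1 165/491 = 33.6%, the carousel ad 11/45 = 24.4% → Variant 1
Tablet: Variant 1 245/402 = 60.9%, the carousel ad 92/185 = 49.7% → Variant 1
Mobile: Variant 1 39/54 = 72.2%, the carousel ad 230/407 = 56.5% → Variant 1
Overall: Variant 1 449/947 = 47.4%, the carousel ad 333/637 = 52.3% → the carousel ad
Variant 1 wins each device group but the carousel ad wins overall — the comparison reverses. Variant 1's impressions skew toward desktop, which has a lower base rate.

Yes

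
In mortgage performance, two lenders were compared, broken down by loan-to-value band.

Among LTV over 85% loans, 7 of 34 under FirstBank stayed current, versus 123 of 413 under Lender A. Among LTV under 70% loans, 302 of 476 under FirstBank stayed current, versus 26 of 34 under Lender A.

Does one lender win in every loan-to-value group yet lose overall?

LTV over 85%: FirstBank 7/34 = 20.6%, Lender A 123/413 = 29.8% → Lender A
LTV under 70%: FirstBank 302/476 = 63.4%, Lender A 26/34 = 76.5% → Lender A
Overall: FirstBank 309/510 = 60.6%, Lender A 149/447 = 33.3% → FirstBank
Lender A wins each loan-to-value group but FirstBank wins overall — the comparison reverses. Lender A's loans skew toward LTV over 85%, which has a lower base rate.

Yes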